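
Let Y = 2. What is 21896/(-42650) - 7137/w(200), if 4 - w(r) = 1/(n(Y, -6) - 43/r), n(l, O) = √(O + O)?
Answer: -24561454940161/13893919900 + 11895000*I*√3/162883 ≈ -1767.8 + 126.49*I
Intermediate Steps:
n(l, O) = √2*√O (n(l, O) = √(2*O) = √2*√O)
w(r) = 4 - 1/(-43/r + 2*I*√3) (w(r) = 4 - 1/(√2*√(-6) - 43/r) = 4 - 1/(√2*(I*√6) - 43/r) = 4 - 1/(2*I*√3 - 43/r) = 4 - 1/(-43/r + 2*I*√3))
21896/(-42650) - 7137/w(200) = 21896/(-42650) - 7137*(-43 + 2*I*200*√3)/(-172 - 1*200 + 8*I*200*√3) = 21896*(-1/42650) - 7137*(-43 + 400*I*√3)/(-172 - 200 + 1600*I*√3) = -10948/21325 - 7137*(-43 + 400*I*√3)/(-372 + 1600*I*√3)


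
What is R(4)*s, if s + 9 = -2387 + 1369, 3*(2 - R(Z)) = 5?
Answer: -1027/3 ≈ -342.33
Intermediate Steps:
R(Z) = ⅓ (R(Z) = 2 - ⅓*5 = 2 - 5/3 = ⅓)
s = -1027 (s = -9 + (-2387 + 1369) = -9 - 1018 = -1027)
R(4)*s = (⅓)*(-1027) = -1027/3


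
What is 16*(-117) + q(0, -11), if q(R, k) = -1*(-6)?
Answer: -1866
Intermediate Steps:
q(R, k) = 6
16*(-117) + q(0, -11) = 16*(-117) + 6 = -1872 + 6 = -1866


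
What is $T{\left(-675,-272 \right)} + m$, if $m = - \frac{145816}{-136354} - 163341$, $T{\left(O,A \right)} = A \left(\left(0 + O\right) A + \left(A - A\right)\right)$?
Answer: $- \frac{3415840864849}{68177} \approx -5.0103 \cdot 10^{7}$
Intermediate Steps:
$T{\left(O,A \right)} = O A^{2}$ ($T{\left(O,A \right)} = A \left(O A + 0\right) = A \left(A O + 0\right) = A A O = O A^{2}$)
$m = - \frac{11136026449}{68177}$ ($m = \left(-145816\right) \left(- \frac{1}{136354}\right) - 163341 = \frac{72908}{68177} - 163341 = - \frac{11136026449}{68177} \approx -1.6334 \cdot 10^{5}$)
$T{\left(-675,-272 \right)} + m = - 675 \left(-272\right)^{2} - \frac{11136026449}{68177} = \left(-675\right) 73984 - \frac{11136026449}{68177} = -49939200 - \frac{11136026449}{68177} = - \frac{3415840864849}{68177}$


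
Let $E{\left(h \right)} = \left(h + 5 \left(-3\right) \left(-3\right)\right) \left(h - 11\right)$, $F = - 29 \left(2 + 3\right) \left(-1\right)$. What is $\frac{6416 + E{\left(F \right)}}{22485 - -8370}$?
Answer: $\frac{31876}{30855} \approx 1.0331$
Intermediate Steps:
$F = 145$ ($F = - 29 \cdot 5 \left(-1\right) = \left(-29\right) \left(-5\right) = 145$)
$E{\left(h \right)} = \left(-11 + h\right) \left(45 + h\right)$ ($E{\left(h \right)} = \left(h - -45\right) \left(-11 + h\right) = \left(h + 45\right) \left(-11 + h\right) = \left(45 + h\right) \left(-11 + h\right) = \left(-11 + h\right) \left(45 + h\right)$)
$\frac{6416 + E{\left(F \right)}}{22485 - -8370} = \frac{6416 + \left(-495 + 145^{2} + 34 \cdot 145\right)}{22485 - -8370} = \frac{6416 + \left(-495 + 21025 + 4930\right)}{22485 + 8370} = \frac{6416 + 25460}{30855} = 31876 \cdot \frac{1}{30855} = \frac{31876}{30855}$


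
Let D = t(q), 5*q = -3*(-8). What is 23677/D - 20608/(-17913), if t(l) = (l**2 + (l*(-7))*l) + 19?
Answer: -1505960011/7628379 ≈ -197.42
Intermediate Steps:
q = 24/5 (q = (-3*(-8))/5 = (1/5)*24 = 24/5 ≈ 4.8000)
t(l) = 19 - 6*l**2 (t(l) = (l**2 + (-7*l)*l) + 19 = (l**2 - 7*l**2) + 19 = -6*l**2 + 19 = 19 - 6*l**2)
D = -2981/25 (D = 19 - 6*(24/5)**2 = 19 - 6*576/25 = 19 - 3456/25 = -2981/25 ≈ -119.24)
23677/D - 20608/(-17913) = 23677/(-2981/25) - 20608/(-17913) = 23677*(-25/2981) - 20608*(-1/17913) = -591925/2981 + 2944/2559 = -1505960011/7628379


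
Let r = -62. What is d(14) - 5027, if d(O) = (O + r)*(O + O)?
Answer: -6371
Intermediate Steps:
d(O) = 2*O*(-62 + O) (d(O) = (O - 62)*(O + O) = (-62 + O)*(2*O) = 2*O*(-62 + O))
d(14) - 5027 = 2*14*(-62 + 14) - 5027 = 2*14*(-48) - 5027 = -1344 - 5027 = -6371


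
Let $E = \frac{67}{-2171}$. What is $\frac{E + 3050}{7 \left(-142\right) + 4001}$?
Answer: $\frac{6621483}{6528197} \approx 1.0143$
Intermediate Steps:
$E = - \frac{67}{2171}$ ($E = 67 \left(- \frac{1}{2171}\right) = - \frac{67}{2171} \approx -0.030861$)
$\frac{E + 3050}{7 \left(-142\right) + 4001} = \frac{- \frac{67}{2171} + 3050}{7 \left(-142\right) + 4001} = \frac{6621483}{2171 \left(-994 + 4001\right)} = \frac{6621483}{2171 \cdot 3007} = \frac{6621483}{2171} \cdot \frac{1}{3007} = \frac{6621483}{6528197}$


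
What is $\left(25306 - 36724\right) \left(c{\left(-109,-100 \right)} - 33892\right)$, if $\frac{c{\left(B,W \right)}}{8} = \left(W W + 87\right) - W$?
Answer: $-543542472$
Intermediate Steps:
$c{\left(B,W \right)} = 696 - 8 W + 8 W^{2}$ ($c{\left(B,W \right)} = 8 \left(\left(W W + 87\right) - W\right) = 8 \left(\left(W^{2} + 87\right) - W\right) = 8 \left(\left(87 + W^{2}\right) - W\right) = 8 \left(87 + W^{2} - W\right) = 696 - 8 W + 8 W^{2}$)
$\left(25306 - 36724\right) \left(c{\left(-109,-100 \right)} - 33892\right) = \left(25306 - 36724\right) \left(\left(696 - -800 + 8 \left(-100\right)^{2}\right) - 33892\right) = - 11418 \left(\left(696 + 800 + 8 \cdot 10000\right) - 33892\right) = - 11418 \left(\left(696 + 800 + 80000\right) - 33892\right) = - 11418 \left(81496 - 33892\right) = \left(-11418\right) 47604 = -543542472$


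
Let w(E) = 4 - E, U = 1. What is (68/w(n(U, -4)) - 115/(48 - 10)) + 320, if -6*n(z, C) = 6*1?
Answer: 62809/190 ≈ 330.57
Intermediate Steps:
n(z, C) = -1
(68/w(n(U, -4)) - 115/(48 - 10)) + 320 = (68/(4 - 1*(-1)) - 115/(48 - 10)) + 320 = (68/(4 + 1) - 115/38) + 320 = (68/5 - 115*1/38) + 320 = (68*(1/5) - 115/38) + 320 = (68/5 - 115/38) + 320 = 2009/190 + 320 = 62809/190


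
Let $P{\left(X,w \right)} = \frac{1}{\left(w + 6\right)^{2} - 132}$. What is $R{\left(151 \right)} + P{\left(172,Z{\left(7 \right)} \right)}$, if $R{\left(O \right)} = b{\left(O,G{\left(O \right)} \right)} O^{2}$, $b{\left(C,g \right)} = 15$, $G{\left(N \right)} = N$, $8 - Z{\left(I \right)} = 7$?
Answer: $\frac{28387244}{83} \approx 3.4202 \cdot 10^{5}$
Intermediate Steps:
$Z{\left(I \right)} = 1$ ($Z{\left(I \right)} = 8 - 7 = 1$)
$P{\left(X,w \right)} = \frac{1}{-132 + \left(6 + w\right)^{2}}$ ($P{\left(X,w \right)} = \frac{1}{\left(6 + w\right)^{2} - 132} = \frac{1}{-132 + \left(6 + w\right)^{2}}$)
$R{\left(O \right)} = 15 O^{2}$
$R{\left(151 \right)} + P{\left(172,Z{\left(7 \right)} \right)} = 15 \cdot 151^{2} + \frac{1}{-132 + \left(6 + 1\right)^{2}} = 15 \cdot 22801 + \frac{1}{-132 + 7^{2}} = 342015 + \frac{1}{-132 + 49} = 342015 + \frac{1}{-83} = 342015 - \frac{1}{83} = \frac{28387244}{83}$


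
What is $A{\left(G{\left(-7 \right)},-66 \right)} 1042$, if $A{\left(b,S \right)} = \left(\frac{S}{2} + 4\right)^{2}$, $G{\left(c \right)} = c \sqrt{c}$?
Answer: $876322$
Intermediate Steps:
$G{\left(c \right)} = c^{\frac{3}{2}}$
$A{\left(b,S \right)} = \left(4 + \frac{S}{2}\right)^{2}$ ($A{\left(b,S \right)} = \left(S \frac{1}{2} + 4\right)^{2} = \left(\frac{S}{2} + 4\right)^{2} = \left(4 + \frac{S}{2}\right)^{2}$)
$A{\left(G{\left(-7 \right)},-66 \right)} 1042 = \frac{\left(8 - 66\right)^{2}}{4} \cdot 1042 = \frac{\left(-58\right)^{2}}{4} \cdot 1042 = \frac{1}{4} \cdot 3364 \cdot 1042 = 841 \cdot 1042 = 876322$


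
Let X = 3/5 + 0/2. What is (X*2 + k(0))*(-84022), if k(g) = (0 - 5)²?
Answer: -11006882/5 ≈ -2.2014e+6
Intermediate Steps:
X = ⅗ (X = 3*(⅕) + 0*(½) = ⅗ + 0 = ⅗ ≈ 0.60000)
k(g) = 25 (k(g) = (-5)² = 25)
(X*2 + k(0))*(-84022) = ((⅗)*2 + 25)*(-84022) = (6/5 + 25)*(-84022) = (131/5)*(-84022) = -11006882/5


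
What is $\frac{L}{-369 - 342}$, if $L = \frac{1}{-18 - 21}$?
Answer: $\frac{1}{27729} \approx 3.6063 \cdot 10^{-5}$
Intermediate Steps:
$L = - \frac{1}{39}$ ($L = \frac{1}{-39} = - \frac{1}{39} \approx -0.025641$)
$\frac{L}{-369 - 342} = - \frac{1}{39 \left(-369 - 342\right)} = - \frac{1}{39 \left(-711\right)} = \left(- \frac{1}{39}\right) \left(- \frac{1}{711}\right) = \frac{1}{27729}$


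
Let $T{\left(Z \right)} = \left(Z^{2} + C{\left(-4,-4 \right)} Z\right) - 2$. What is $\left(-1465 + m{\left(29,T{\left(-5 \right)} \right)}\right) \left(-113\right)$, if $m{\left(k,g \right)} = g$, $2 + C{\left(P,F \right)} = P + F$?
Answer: $157296$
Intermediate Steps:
$C{\left(P,F \right)} = -2 + F + P$ ($C{\left(P,F \right)} = -2 + \left(P + F\right) = -2 + \left(F + P\right) = -2 + F + P$)
$T{\left(Z \right)} = -2 + Z^{2} - 10 Z$ ($T{\left(Z \right)} = \left(Z^{2} + \left(-2 - 4 - 4\right) Z\right) - 2 = \left(Z^{2} - 10 Z\right) - 2 = -2 + Z^{2} - 10 Z$)
$\left(-1465 + m{\left(29,T{\left(-5 \right)} \right)}\right) \left(-113\right) = \left(-1465 - \left(-48 - 25\right)\right) \left(-113\right) = \left(-1465 + \left(-2 + 25 + 50\right)\right) \left(-113\right) = \left(-1465 + 73\right) \left(-113\right) = \left(-1392\right) \left(-113\right) = 157296$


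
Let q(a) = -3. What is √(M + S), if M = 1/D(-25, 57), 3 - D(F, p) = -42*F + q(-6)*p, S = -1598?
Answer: 11*I*√2533611/438 ≈ 39.975*I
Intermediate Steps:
D(F, p) = 3 + 3*p + 42*F (D(F, p) = 3 - (-42*F - 3*p) = 3 + (3*p + 42*F) = 3 + 3*p + 42*F)
M = -1/876 (M = 1/(3 + 3*57 + 42*(-25)) = 1/(3 + 171 - 1050) = 1/(-876) = -1/876 ≈ -0.0011416)
√(M + S) = √(-1/876 - 1598) = √(-1399849/876) = 11*I*√2533611/438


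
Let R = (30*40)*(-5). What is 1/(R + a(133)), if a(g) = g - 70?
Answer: -1/5937 ≈ -0.00016844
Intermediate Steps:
a(g) = -70 + g
R = -6000 (R = 1200*(-5) = -6000)
1/(R + a(133)) = 1/(-6000 + (-70 + 133)) = 1/(-6000 + 63) = 1/(-5937) = -1/5937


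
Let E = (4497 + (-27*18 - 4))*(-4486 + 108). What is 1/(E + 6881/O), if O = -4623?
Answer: -4623/81099659339 ≈ -5.7004e-8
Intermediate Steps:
E = -17542646 (E = (4497 + (-486 - 4))*(-4378) = (4497 - 490)*(-4378) = 4007*(-4378) = -17542646)
1/(E + 6881/O) = 1/(-17542646 + 6881/(-4623)) = 1/(-17542646 + 6881*(-1/4623)) = 1/(-17542646 - 6881/4623) = 1/(-81099659339/4623) = -4623/81099659339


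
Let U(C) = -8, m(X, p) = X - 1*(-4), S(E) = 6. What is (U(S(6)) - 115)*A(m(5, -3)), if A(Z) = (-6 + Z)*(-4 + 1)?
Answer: 1107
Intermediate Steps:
m(X, p) = 4 + X (m(X, p) = X + 4 = 4 + X)
A(Z) = 18 - 3*Z (A(Z) = (-6 + Z)*(-3) = 18 - 3*Z)
(U(S(6)) - 115)*A(m(5, -3)) = (-8 - 115)*(18 - 3*(4 + 5)) = -123*(18 - 3*9) = -123*(18 - 27) = -123*(-9) = 1107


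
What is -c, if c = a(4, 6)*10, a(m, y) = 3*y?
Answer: -180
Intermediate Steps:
c = 180 (c = (3*6)*10 = 18*10 = 180)
-c = -1*180 = -180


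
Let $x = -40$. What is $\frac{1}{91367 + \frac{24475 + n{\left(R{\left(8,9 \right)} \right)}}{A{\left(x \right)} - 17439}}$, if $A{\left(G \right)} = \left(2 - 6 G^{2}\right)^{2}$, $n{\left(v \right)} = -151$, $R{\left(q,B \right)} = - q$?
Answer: $\frac{92104165}{8415281267879} \approx 1.0945 \cdot 10^{-5}$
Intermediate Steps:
$\frac{1}{91367 + \frac{24475 + n{\left(R{\left(8,9 \right)} \right)}}{A{\left(x \right)} - 17439}} = \frac{1}{91367 + \frac{24475 - 151}{4 \left(-1 + 3 \left(-40\right)^{2}\right)^{2} - 17439}} = \frac{1}{91367 + \frac{24324}{4 \left(-1 + 3 \cdot 1600\right)^{2} - 17439}} = \frac{1}{91367 + \frac{24324}{4 \left(-1 + 4800\right)^{2} - 17439}} = \frac{1}{91367 + \frac{24324}{4 \cdot 4799^{2} - 17439}} = \frac{1}{91367 + \frac{24324}{4 \cdot 23030401 - 17439}} = \frac{1}{91367 + \frac{24324}{92121604 - 17439}} = \frac{1}{91367 + \frac{24324}{92104165}} = \frac{1}{\frac{8415281267879}{92104165}} = \frac{92104165}{8415281267879}$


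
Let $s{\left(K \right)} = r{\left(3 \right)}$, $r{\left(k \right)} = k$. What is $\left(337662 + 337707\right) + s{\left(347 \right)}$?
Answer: $675372$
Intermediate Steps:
$s{\left(K \right)} = 3$
$\left(337662 + 337707\right) + s{\left(347 \right)} = \left(337662 + 337707\right) + 3 = 675369 + 3 = 675372$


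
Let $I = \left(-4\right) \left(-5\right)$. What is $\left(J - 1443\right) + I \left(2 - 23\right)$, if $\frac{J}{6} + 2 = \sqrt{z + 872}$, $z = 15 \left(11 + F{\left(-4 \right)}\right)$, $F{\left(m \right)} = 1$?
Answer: $-1875 + 12 \sqrt{263} \approx -1680.4$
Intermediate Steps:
$z = 180$ ($z = 15 \left(11 + 1\right) = 15 \cdot 12 = 180$)
$I = 20$
$J = -12 + 12 \sqrt{263}$ ($J = -12 + 6 \sqrt{180 + 872} = -12 + 6 \sqrt{1052} = -12 + 6 \cdot 2 \sqrt{263} = -12 + 12 \sqrt{263} \approx 182.61$)
$\left(J - 1443\right) + I \left(2 - 23\right) = \left(\left(-12 + 12 \sqrt{263}\right) - 1443\right) + 20 \left(2 - 23\right) = \left(-1455 + 12 \sqrt{263}\right) + 20 \left(-21\right) = \left(-1455 + 12 \sqrt{263}\right) - 420 = -1875 + 12 \sqrt{263}$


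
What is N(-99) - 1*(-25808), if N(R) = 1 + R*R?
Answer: 35610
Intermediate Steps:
N(R) = 1 + R**2
N(-99) - 1*(-25808) = (1 + (-99)**2) - 1*(-25808) = (1 + 9801) + 25808 = 9802 + 25808 = 35610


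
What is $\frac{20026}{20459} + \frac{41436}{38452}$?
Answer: $\frac{404444719}{196672367} \approx 2.0564$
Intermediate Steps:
$\frac{20026}{20459} + \frac{41436}{38452} = 20026 \cdot \frac{1}{20459} + 41436 \cdot \frac{1}{38452} = \frac{20026}{20459} + \frac{10359}{9613} = \frac{404444719}{196672367}$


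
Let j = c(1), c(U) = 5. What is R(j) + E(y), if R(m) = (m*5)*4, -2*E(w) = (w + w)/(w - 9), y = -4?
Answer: 1296/13 ≈ 99.692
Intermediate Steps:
E(w) = -w/(-9 + w) (E(w) = -(w + w)/(2*(w - 9)) = -2*w/(2*(-9 + w)) = -w/(-9 + w))
j = 5
R(m) = 20*m (R(m) = (5*m)*4 = 20*m)
R(j) + E(y) = 20*5 - 1*(-4)/(-9 - 4) = 100 - 1*(-4)/(-13) = 100 - 1*(-4)*(-1/13) = 100 - 4/13 = 1296/13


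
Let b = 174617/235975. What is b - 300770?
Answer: -70974026133/235975 ≈ -3.0077e+5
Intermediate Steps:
b = 174617/235975 (b = 174617*(1/235975) = 174617/235975 ≈ 0.73998)
b - 300770 = 174617/235975 - 300770 = -70974026133/235975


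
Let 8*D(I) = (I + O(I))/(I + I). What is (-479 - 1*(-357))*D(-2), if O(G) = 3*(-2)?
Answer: -61/2 ≈ -30.500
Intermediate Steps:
O(G) = -6
D(I) = (-6 + I)/(16*I) (D(I) = ((I - 6)/(I + I))/8 = ((-6 + I)/((2*I)))/8 = ((-6 + I)*(1/(2*I)))/8 = ((-6 + I)/(2*I))/8 = (-6 + I)/(16*I))
(-479 - 1*(-357))*D(-2) = (-479 - 1*(-357))*((1/16)*(-6 - 2)/(-2)) = (-479 + 357)*((1/16)*(-½)*(-8)) = -122*¼ = -61/2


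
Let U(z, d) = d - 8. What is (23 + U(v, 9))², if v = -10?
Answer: 576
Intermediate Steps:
U(z, d) = -8 + d
(23 + U(v, 9))² = (23 + (-8 + 9))² = (23 + 1)² = 24² = 576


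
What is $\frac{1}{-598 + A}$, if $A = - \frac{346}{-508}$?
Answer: $- \frac{254}{151719} \approx -0.0016741$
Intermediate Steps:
$A = \frac{173}{254}$ ($A = \left(-346\right) \left(- \frac{1}{508}\right) = \frac{173}{254} \approx 0.6811$)
$\frac{1}{-598 + A} = \frac{1}{-598 + \frac{173}{254}} = \frac{1}{- \frac{151719}{254}} = - \frac{254}{151719}$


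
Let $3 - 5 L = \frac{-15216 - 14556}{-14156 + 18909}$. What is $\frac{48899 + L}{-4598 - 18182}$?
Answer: $- \frac{581064383}{270683350} \approx -2.1467$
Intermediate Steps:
$L = \frac{44031}{23765}$ ($L = \frac{3}{5} - \frac{\left(-15216 - 14556\right) \frac{1}{-14156 + 18909}}{5} = \frac{3}{5} - \frac{\left(-29772\right) \frac{1}{4753}}{5} = \frac{3}{5} - - \frac{29772}{23765} = \frac{3}{5} + \frac{29772}{23765} = \frac{44031}{23765} \approx 1.8528$)
$\frac{48899 + L}{-4598 - 18182} = \frac{48899 + \frac{44031}{23765}}{-4598 - 18182} = \frac{1162128766}{23765 \left(-22780\right)} = \frac{1162128766}{23765} \left(- \frac{1}{22780}\right) = - \frac{581064383}{270683350}$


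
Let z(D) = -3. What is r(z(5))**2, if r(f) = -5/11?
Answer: 25/121 ≈ 0.20661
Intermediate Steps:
r(f) = -5/11 (r(f) = -5*1/11 = -5/11)
r(z(5))**2 = (-5/11)**2 = 25/121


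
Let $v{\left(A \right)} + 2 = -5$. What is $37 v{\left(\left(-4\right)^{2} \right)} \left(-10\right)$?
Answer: $2590$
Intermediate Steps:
$v{\left(A \right)} = -7$ ($v{\left(A \right)} = -2 - 5 = -7$)
$37 v{\left(\left(-4\right)^{2} \right)} \left(-10\right) = 37 \left(-7\right) \left(-10\right) = \left(-259\right) \left(-10\right) = 2590$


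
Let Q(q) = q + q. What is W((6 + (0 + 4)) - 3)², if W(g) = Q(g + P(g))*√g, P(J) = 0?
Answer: 1372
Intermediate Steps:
Q(q) = 2*q
W(g) = 2*g^(3/2) (W(g) = (2*(g + 0))*√g = (2*g)*√g = 2*g^(3/2))
W((6 + (0 + 4)) - 3)² = (2*((6 + (0 + 4)) - 3)^(3/2))² = (2*((6 + 4) - 3)^(3/2))² = (2*(10 - 3)^(3/2))² = (2*7^(3/2))² = (2*(7*√7))² = (14*√7)² = 1372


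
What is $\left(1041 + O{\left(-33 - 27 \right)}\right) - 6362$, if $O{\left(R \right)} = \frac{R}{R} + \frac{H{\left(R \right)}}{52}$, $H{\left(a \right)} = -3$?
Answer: $- \frac{276643}{52} \approx -5320.1$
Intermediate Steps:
$O{\left(R \right)} = \frac{49}{52}$ ($O{\left(R \right)} = \frac{R}{R} - \frac{3}{52} = 1 - \frac{3}{52} = \frac{49}{52}$)
$\left(1041 + O{\left(-33 - 27 \right)}\right) - 6362 = \left(1041 + \frac{49}{52}\right) - 6362 = \frac{54181}{52} - 6362 = - \frac{276643}{52}$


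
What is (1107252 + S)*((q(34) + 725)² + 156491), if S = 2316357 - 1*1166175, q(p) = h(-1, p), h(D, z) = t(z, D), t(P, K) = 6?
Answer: 1559552793768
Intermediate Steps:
h(D, z) = 6
q(p) = 6
S = 1150182 (S = 2316357 - 1166175 = 1150182)
(1107252 + S)*((q(34) + 725)² + 156491) = (1107252 + 1150182)*((6 + 725)² + 156491) = 2257434*(731² + 156491) = 2257434*(534361 + 156491) = 2257434*690852 = 1559552793768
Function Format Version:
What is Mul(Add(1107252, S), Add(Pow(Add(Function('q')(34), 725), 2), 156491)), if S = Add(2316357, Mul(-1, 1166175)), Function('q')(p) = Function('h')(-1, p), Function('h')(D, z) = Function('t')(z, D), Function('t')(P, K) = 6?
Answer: 1559552793768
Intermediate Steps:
Function('h')(D, z) = 6
Function('q')(p) = 6
S = 1150182 (S = Add(2316357, -1166175) = 1150182)
Mul(Add(1107252, S), Add(Pow(Add(Function('q')(34), 725), 2), 156491)) = Mul(Add(1107252, 1150182), Add(Pow(Add(6, 725), 2), 156491)) = Mul(2257434, Add(Pow(731, 2), 156491)) = Mul(2257434, Add(534361, 156491)) = Mul(2257434, 690852) = 1559552793768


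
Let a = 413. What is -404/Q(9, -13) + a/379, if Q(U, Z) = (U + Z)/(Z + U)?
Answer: -152703/379 ≈ -402.91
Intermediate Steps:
Q(U, Z) = 1 (Q(U, Z) = (U + Z)/(U + Z) = 1)
-404/Q(9, -13) + a/379 = -404/1 + 413/379 = -404*1 + 413*(1/379) = -404 + 413/379 = -152703/379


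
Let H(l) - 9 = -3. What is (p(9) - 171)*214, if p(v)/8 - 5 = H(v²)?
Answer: -17762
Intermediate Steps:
H(l) = 6 (H(l) = 9 - 3 = 6)
p(v) = 88 (p(v) = 40 + 8*6 = 40 + 48 = 88)
(p(9) - 171)*214 = (88 - 171)*214 = -83*214 = -17762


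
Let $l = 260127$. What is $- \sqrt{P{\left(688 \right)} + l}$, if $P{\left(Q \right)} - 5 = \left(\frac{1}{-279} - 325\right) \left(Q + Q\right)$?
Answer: $- \frac{2 i \sqrt{404498447}}{93} \approx - 432.52 i$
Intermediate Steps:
$P{\left(Q \right)} = 5 - \frac{181352 Q}{279}$ ($P{\left(Q \right)} = 5 + \left(\frac{1}{-279} - 325\right) \left(Q + Q\right) = 5 + \left(- \frac{1}{279} - 325\right) 2 Q = 5 - \frac{90676 \cdot 2 Q}{279} = 5 - \frac{181352 Q}{279}$)
$- \sqrt{P{\left(688 \right)} + l} = - \sqrt{\left(5 - \frac{124770176}{279}\right) + 260127} = - \sqrt{- \frac{124768781}{279} + 260127} = - \sqrt{- \frac{52193348}{279}} = - \frac{2 i \sqrt{404498447}}{93}$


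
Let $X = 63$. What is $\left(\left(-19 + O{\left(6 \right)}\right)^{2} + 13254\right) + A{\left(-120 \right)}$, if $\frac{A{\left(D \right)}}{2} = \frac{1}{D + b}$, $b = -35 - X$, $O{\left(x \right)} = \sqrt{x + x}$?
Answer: $\frac{1485342}{109} - 76 \sqrt{3} \approx 13495.0$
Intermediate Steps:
$O{\left(x \right)} = \sqrt{2} \sqrt{x}$ ($O{\left(x \right)} = \sqrt{2 x} = \sqrt{2} \sqrt{x}$)
$b = -98$ ($b = -35 - 63 = -98$)
$A{\left(D \right)} = \frac{2}{-98 + D}$ ($A{\left(D \right)} = \frac{2}{D - 98} = \frac{2}{-98 + D}$)
$\left(\left(-19 + O{\left(6 \right)}\right)^{2} + 13254\right) + A{\left(-120 \right)} = \left(\left(-19 + \sqrt{2} \sqrt{6}\right)^{2} + 13254\right) + \frac{2}{-98 - 120} = \left(\left(-19 + 2 \sqrt{3}\right)^{2} + 13254\right) + \frac{2}{-218} = \left(13254 + \left(-19 + 2 \sqrt{3}\right)^{2}\right) + 2 \left(- \frac{1}{218}\right) = \left(13254 + \left(-19 + 2 \sqrt{3}\right)^{2}\right) - \frac{1}{109} = \frac{1444685}{109} + \left(-19 + 2 \sqrt{3}\right)^{2}$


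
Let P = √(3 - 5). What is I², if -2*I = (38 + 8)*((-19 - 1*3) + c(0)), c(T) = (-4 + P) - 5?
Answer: 507311 - 32798*I*√2 ≈ 5.0731e+5 - 46383.0*I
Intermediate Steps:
P = I*√2 (P = √(-2) = I*√2 ≈ 1.4142*I)
c(T) = -9 + I*√2 (c(T) = (-4 + I*√2) - 5 = -9 + I*√2)
I = 713 - 23*I*√2 (I = -(38 + 8)*((-19 - 1*3) + (-9 + I*√2))/2 = -23*((-19 - 3) + (-9 + I*√2)) = -23*(-22 + (-9 + I*√2)) = -23*(-31 + I*√2) = -(-1426 + 46*I*√2)/2 = 713 - 23*I*√2 ≈ 713.0 - 32.527*I)
I² = (713 - 23*I*√2)²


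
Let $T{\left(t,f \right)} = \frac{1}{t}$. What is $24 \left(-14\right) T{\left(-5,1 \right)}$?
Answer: $\frac{336}{5} \approx 67.2$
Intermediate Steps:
$24 \left(-14\right) T{\left(-5,1 \right)} = \frac{24 \left(-14\right)}{-5} = \left(-336\right) \left(- \frac{1}{5}\right) = \frac{336}{5}$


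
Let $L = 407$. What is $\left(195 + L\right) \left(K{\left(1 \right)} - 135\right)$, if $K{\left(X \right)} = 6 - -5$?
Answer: $-74648$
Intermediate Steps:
$K{\left(X \right)} = 11$ ($K{\left(X \right)} = 6 + 5 = 11$)
$\left(195 + L\right) \left(K{\left(1 \right)} - 135\right) = \left(195 + 407\right) \left(11 - 135\right) = 602 \left(-124\right) = -74648$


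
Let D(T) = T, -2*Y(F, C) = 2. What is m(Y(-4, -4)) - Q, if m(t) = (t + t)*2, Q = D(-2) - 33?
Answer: 31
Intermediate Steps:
Y(F, C) = -1 (Y(F, C) = -1/2*2 = -1)
Q = -35 (Q = -2 - 33 = -35)
m(t) = 4*t (m(t) = (2*t)*2 = 4*t)
m(Y(-4, -4)) - Q = 4*(-1) - 1*(-35) = -4 + 35 = 31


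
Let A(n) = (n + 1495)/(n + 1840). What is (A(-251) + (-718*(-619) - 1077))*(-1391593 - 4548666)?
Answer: -4184961347891311/1589 ≈ -2.6337e+12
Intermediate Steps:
A(n) = (1495 + n)/(1840 + n)
(A(-251) + (-718*(-619) - 1077))*(-1391593 - 4548666) = ((1495 - 251)/(1840 - 251) + (-718*(-619) - 1077))*(-1391593 - 4548666) = (1244/1589 + (444442 - 1077))*(-5940259) = ((1/1589)*1244 + 443365)*(-5940259) = (1244/1589 + 443365)*(-5940259) = (704508229/1589)*(-5940259) = -4184961347891311/1589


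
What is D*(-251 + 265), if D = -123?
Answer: -1722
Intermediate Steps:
D*(-251 + 265) = -123*(-251 + 265) = -123*14 = -1722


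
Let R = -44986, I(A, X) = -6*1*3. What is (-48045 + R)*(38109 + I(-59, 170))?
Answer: -3543643821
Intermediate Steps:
I(A, X) = -18 (I(A, X) = -6*3 = -18)
(-48045 + R)*(38109 + I(-59, 170)) = (-48045 - 44986)*(38109 - 18) = -93031*38091 = -3543643821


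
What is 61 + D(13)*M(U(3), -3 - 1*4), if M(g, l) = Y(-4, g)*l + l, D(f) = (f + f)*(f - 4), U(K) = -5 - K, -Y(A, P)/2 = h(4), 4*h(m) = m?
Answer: 1699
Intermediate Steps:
h(m) = m/4
Y(A, P) = -2 (Y(A, P) = -4/2 = -2*1 = -2)
D(f) = 2*f*(-4 + f) (D(f) = (2*f)*(-4 + f) = 2*f*(-4 + f))
M(g, l) = -l (M(g, l) = -2*l + l = -l)
61 + D(13)*M(U(3), -3 - 1*4) = 61 + (2*13*(-4 + 13))*(-(-3 - 1*4)) = 61 + (2*13*9)*(-(-3 - 4)) = 61 + 234*(-1*(-7)) = 61 + 234*7 = 61 + 1638 = 1699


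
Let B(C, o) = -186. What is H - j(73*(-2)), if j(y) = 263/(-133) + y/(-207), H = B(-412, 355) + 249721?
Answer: 6869983108/27531 ≈ 2.4954e+5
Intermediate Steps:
H = 249535 (H = -186 + 249721 = 249535)
j(y) = -263/133 - y/207 (j(y) = 263*(-1/133) + y*(-1/207) = -263/133 - y/207)
H - j(73*(-2)) = 249535 - (-263/133 - 73*(-2)/207) = 249535 - (-263/133 - 1/207*(-146)) = 249535 - (-263/133 + 146/207) = 249535 - 1*(-35023/27531) = 249535 + 35023/27531 = 6869983108/27531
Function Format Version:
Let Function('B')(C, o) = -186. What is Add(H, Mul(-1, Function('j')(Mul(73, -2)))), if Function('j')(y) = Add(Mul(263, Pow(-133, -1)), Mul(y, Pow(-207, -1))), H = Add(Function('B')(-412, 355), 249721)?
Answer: Rational(6869983108, 27531) ≈ 2.4954e+5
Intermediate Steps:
H = 249535 (H = Add(-186, 249721) = 249535)
Function('j')(y) = Add(Rational(-263, 133), Mul(Rational(-1, 207), y)) (Function('j')(y) = Add(Mul(263, Rational(-1, 133)), Mul(y, Rational(-1, 207))) = Add(Rational(-263, 133), Mul(Rational(-1, 207), y)))
Add(H, Mul(-1, Function('j')(Mul(73, -2)))) = Add(249535, Mul(-1, Add(Rational(-263, 133), Mul(Rational(-1, 207), Mul(73, -2))))) = Add(249535, Mul(-1, Add(Rational(-263, 133), Mul(Rational(-1, 207), -146)))) = Add(249535, Mul(-1, Add(Rational(-263, 133), Rational(146, 207)))) = Add(249535, Mul(-1, Rational(-35023, 27531))) = Add(249535, Rational(35023, 27531)) = Rational(6869983108, 27531)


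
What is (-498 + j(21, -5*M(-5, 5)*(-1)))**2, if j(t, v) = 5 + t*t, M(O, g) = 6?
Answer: 2704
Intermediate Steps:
j(t, v) = 5 + t**2
(-498 + j(21, -5*M(-5, 5)*(-1)))**2 = (-498 + (5 + 21**2))**2 = (-498 + (5 + 441))**2 = (-498 + 446)**2 = (-52)**2 = 2704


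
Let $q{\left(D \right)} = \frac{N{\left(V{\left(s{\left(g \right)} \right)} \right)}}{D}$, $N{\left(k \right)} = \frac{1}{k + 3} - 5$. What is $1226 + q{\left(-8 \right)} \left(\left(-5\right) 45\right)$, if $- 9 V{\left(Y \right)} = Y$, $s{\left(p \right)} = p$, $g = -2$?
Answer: $\frac{31729}{29} \approx 1094.1$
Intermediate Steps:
$V{\left(Y \right)} = - \frac{Y}{9}$
$N{\left(k \right)} = -5 + \frac{1}{3 + k}$ ($N{\left(k \right)} = \frac{1}{3 + k} - 5 = -5 + \frac{1}{3 + k}$)
$q{\left(D \right)} = - \frac{136}{29 D}$ ($q{\left(D \right)} = \frac{\frac{1}{3 - - \frac{2}{9}} \left(-14 - 5 \left(\left(- \frac{1}{9}\right) \left(-2\right)\right)\right)}{D} = \frac{\frac{1}{3 + \frac{2}{9}} \left(-14 - \frac{10}{9}\right)}{D} = \frac{\frac{1}{\frac{29}{9}} \left(-14 - \frac{10}{9}\right)}{D} = \frac{\frac{9}{29} \left(- \frac{136}{9}\right)}{D} = - \frac{136}{29 D}$)
$1226 + q{\left(-8 \right)} \left(\left(-5\right) 45\right) = 1226 + - \frac{136}{29 \left(-8\right)} \left(\left(-5\right) 45\right) = 1226 + \left(- \frac{136}{29}\right) \left(- \frac{1}{8}\right) \left(-225\right) = 1226 + \frac{17}{29} \left(-225\right) = 1226 - \frac{3825}{29} = \frac{31729}{29}$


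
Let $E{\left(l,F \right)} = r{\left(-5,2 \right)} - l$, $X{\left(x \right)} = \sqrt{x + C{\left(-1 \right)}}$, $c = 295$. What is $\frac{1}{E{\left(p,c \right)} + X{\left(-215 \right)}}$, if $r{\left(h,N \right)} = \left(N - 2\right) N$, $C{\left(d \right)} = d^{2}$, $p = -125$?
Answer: $\frac{125}{15839} - \frac{i \sqrt{214}}{15839} \approx 0.0078919 - 0.00092359 i$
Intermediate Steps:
$r{\left(h,N \right)} = N \left(-2 + N\right)$ ($r{\left(h,N \right)} = \left(-2 + N\right) N = N \left(-2 + N\right)$)
$X{\left(x \right)} = \sqrt{1 + x}$ ($X{\left(x \right)} = \sqrt{x + \left(-1\right)^{2}} = \sqrt{x + 1} = \sqrt{1 + x}$)
$E{\left(l,F \right)} = - l$ ($E{\left(l,F \right)} = 2 \left(-2 + 2\right) - l = 2 \cdot 0 - l = 0 - l = - l$)
$\frac{1}{E{\left(p,c \right)} + X{\left(-215 \right)}} = \frac{1}{\left(-1\right) \left(-125\right) + \sqrt{1 - 215}} = \frac{1}{125 + \sqrt{-214}} = \frac{1}{125 + i \sqrt{214}}$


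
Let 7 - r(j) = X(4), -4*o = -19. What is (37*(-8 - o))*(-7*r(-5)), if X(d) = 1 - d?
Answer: 66045/2 ≈ 33023.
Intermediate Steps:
o = 19/4 (o = -¼*(-19) = 19/4 ≈ 4.7500)
r(j) = 10 (r(j) = 7 - (1 - 1*4) = 7 - (1 - 4) = 7 - 1*(-3) = 7 + 3 = 10)
(37*(-8 - o))*(-7*r(-5)) = (37*(-8 - 1*19/4))*(-7*10) = (37*(-8 - 19/4))*(-70) = (37*(-51/4))*(-70) = -1887/4*(-70) = 66045/2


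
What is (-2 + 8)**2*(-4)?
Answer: -144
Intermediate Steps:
(-2 + 8)**2*(-4) = 6**2*(-4) = 36*(-4) = -144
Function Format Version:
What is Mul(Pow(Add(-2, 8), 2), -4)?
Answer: -144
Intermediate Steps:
Mul(Pow(Add(-2, 8), 2), -4) = Mul(Pow(6, 2), -4) = Mul(36, -4) = -144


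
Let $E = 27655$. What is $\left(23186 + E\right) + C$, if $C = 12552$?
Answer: $63393$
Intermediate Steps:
$\left(23186 + E\right) + C = \left(23186 + 27655\right) + 12552 = 50841 + 12552 = 63393$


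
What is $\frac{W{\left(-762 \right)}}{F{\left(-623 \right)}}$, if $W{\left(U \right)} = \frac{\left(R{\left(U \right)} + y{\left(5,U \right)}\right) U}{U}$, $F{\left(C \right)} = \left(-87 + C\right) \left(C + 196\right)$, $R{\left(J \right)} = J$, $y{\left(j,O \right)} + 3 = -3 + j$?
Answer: $- \frac{109}{43310} \approx -0.0025167$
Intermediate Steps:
$y{\left(j,O \right)} = -6 + j$ ($y{\left(j,O \right)} = -3 + \left(-3 + j\right) = -6 + j$)
$F{\left(C \right)} = \left(-87 + C\right) \left(196 + C\right)$
$W{\left(U \right)} = -1 + U$ ($W{\left(U \right)} = \frac{\left(U + \left(-6 + 5\right)\right) U}{U} = \frac{\left(U - 1\right) U}{U} = \frac{\left(-1 + U\right) U}{U} = \frac{U \left(-1 + U\right)}{U} = -1 + U$)
$\frac{W{\left(-762 \right)}}{F{\left(-623 \right)}} = \frac{-1 - 762}{-17052 + \left(-623\right)^{2} + 109 \left(-623\right)} = - \frac{763}{-17052 + 388129 - 67907} = - \frac{763}{303170} = \left(-763\right) \frac{1}{303170} = - \frac{109}{43310}$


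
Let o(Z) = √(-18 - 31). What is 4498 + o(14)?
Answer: 4498 + 7*I ≈ 4498.0 + 7.0*I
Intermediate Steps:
o(Z) = 7*I (o(Z) = √(-49) = 7*I)
4498 + o(14) = 4498 + 7*I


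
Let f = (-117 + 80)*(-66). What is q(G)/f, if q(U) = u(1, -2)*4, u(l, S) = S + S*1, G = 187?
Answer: -8/1221 ≈ -0.0065520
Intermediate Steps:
u(l, S) = 2*S (u(l, S) = S + S = 2*S)
f = 2442 (f = -37*(-66) = 2442)
q(U) = -16 (q(U) = (2*(-2))*4 = -4*4 = -16)
q(G)/f = -16/2442 = -16*1/2442 = -8/1221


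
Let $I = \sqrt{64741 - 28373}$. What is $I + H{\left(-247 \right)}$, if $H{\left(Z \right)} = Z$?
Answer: $-247 + 4 \sqrt{2273} \approx -56.296$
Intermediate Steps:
$I = 4 \sqrt{2273}$ ($I = \sqrt{36368} = 4 \sqrt{2273} \approx 190.7$)
$I + H{\left(-247 \right)} = 4 \sqrt{2273} - 247 = -247 + 4 \sqrt{2273}$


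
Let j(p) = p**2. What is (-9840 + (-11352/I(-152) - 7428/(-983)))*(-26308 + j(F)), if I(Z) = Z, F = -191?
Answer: -1853985211083/18677 ≈ -9.9266e+7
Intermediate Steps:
(-9840 + (-11352/I(-152) - 7428/(-983)))*(-26308 + j(F)) = (-9840 + (-11352/(-152) - 7428/(-983)))*(-26308 + (-191)**2) = (-9840 + (-11352*(-1/152) - 7428*(-1/983)))*(-26308 + 36481) = (-9840 + (1419/19 + 7428/983))*10173 = (-9840 + 1536009/18677)*10173 = -182245671/18677*10173 = -1853985211083/18677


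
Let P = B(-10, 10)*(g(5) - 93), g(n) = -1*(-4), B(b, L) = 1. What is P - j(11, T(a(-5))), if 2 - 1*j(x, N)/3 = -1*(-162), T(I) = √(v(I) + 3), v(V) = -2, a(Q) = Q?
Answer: 391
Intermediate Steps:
T(I) = 1 (T(I) = √(-2 + 3) = √1 = 1)
j(x, N) = -480 (j(x, N) = 6 - (-3)*(-162) = 6 - 3*162 = 6 - 486 = -480)
g(n) = 4
P = -89 (P = 1*(4 - 93) = 1*(-89) = -89)
P - j(11, T(a(-5))) = -89 - 1*(-480) = -89 + 480 = 391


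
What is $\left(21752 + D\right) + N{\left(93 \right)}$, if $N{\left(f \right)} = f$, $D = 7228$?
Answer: $29073$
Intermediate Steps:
$\left(21752 + D\right) + N{\left(93 \right)} = \left(21752 + 7228\right) + 93 = 28980 + 93 = 29073$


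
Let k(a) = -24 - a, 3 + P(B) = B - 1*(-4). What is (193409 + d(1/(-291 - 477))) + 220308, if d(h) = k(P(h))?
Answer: 317715457/768 ≈ 4.1369e+5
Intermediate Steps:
P(B) = 1 + B (P(B) = -3 + (B - 1*(-4)) = -3 + (B + 4) = -3 + (4 + B) = 1 + B)
d(h) = -25 - h (d(h) = -24 - (1 + h) = -24 + (-1 - h) = -25 - h)
(193409 + d(1/(-291 - 477))) + 220308 = (193409 + (-25 - 1/(-291 - 477))) + 220308 = (193409 + (-25 - 1/(-768))) + 220308 = (193409 + (-25 - 1*(-1/768))) + 220308 = (193409 + (-25 + 1/768)) + 220308 = (193409 - 19199/768) + 220308 = 148518913/768 + 220308 = 317715457/768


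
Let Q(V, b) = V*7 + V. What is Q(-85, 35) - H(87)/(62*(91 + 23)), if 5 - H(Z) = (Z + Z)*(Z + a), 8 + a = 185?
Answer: -4760309/7068 ≈ -673.50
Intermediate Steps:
a = 177 (a = -8 + 185 = 177)
H(Z) = 5 - 2*Z*(177 + Z) (H(Z) = 5 - (Z + Z)*(Z + 177) = 5 - 2*Z*(177 + Z))
Q(V, b) = 8*V (Q(V, b) = 7*V + V = 8*V)
Q(-85, 35) - H(87)/(62*(91 + 23)) = 8*(-85) - (5 - 354*87 - 2*87²)/(62*(91 + 23)) = -680 - (5 - 30798 - 2*7569)/(62*114) = -680 - (5 - 30798 - 15138)/7068 = -680 - (-45931)/7068 = -680 - 1*(-45931/7068) = -680 + 45931/7068 = -4760309/7068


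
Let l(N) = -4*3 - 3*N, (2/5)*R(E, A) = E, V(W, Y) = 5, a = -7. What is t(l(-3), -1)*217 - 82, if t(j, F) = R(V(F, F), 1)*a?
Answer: -38139/2 ≈ -19070.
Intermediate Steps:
R(E, A) = 5*E/2
l(N) = -12 - 3*N
t(j, F) = -175/2 (t(j, F) = ((5/2)*5)*(-7) = (25/2)*(-7) = -175/2)
t(l(-3), -1)*217 - 82 = -175/2*217 - 82 = -37975/2 - 82 = -38139/2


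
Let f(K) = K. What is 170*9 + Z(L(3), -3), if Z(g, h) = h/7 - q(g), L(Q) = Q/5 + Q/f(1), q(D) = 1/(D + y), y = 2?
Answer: 42823/28 ≈ 1529.4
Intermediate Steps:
q(D) = 1/(2 + D) (q(D) = 1/(D + 2) = 1/(2 + D))
L(Q) = 6*Q/5 (L(Q) = Q/5 + Q/1 = Q*(⅕) + Q*1 = Q/5 + Q = 6*Q/5)
Z(g, h) = -1/(2 + g) + h/7 (Z(g, h) = h/7 - 1/(2 + g) = -1/(2 + g) + h/7)
170*9 + Z(L(3), -3) = 170*9 + (-7 - 3*(2 + (6/5)*3))/(7*(2 + (6/5)*3)) = 1530 + (-7 - 3*(2 + 18/5))/(7*(2 + 18/5)) = 1530 + (-7 - 3*28/5)/(7*(28/5)) = 1530 + (⅐)*(5/28)*(-7 - 84/5) = 1530 + (⅐)*(5/28)*(-119/5) = 1530 - 17/28 = 42823/28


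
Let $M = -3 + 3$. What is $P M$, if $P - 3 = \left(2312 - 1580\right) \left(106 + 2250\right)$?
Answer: $0$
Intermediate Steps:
$M = 0$
$P = 1724595$ ($P = 3 + \left(2312 - 1580\right) \left(106 + 2250\right) = 3 + 732 \cdot 2356 = 3 + 1724592 = 1724595$)
$P M = 1724595 \cdot 0 = 0$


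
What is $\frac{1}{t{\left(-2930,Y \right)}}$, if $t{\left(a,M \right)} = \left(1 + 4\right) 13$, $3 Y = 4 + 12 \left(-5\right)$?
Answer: $\frac{1}{65} \approx 0.015385$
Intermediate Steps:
$Y = - \frac{56}{3}$ ($Y = \frac{4 + 12 \left(-5\right)}{3} = \frac{4 - 60}{3} = \frac{1}{3} \left(-56\right) = - \frac{56}{3} \approx -18.667$)
$t{\left(a,M \right)} = 65$ ($t{\left(a,M \right)} = 5 \cdot 13 = 65$)
$\frac{1}{t{\left(-2930,Y \right)}} = \frac{1}{65}$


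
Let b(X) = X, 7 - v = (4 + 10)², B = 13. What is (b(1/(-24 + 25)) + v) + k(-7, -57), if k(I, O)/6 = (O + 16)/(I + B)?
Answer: -229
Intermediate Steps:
k(I, O) = 6*(16 + O)/(13 + I) (k(I, O) = 6*((O + 16)/(I + 13)) = 6*((16 + O)/(13 + I)) = 6*(16 + O)/(13 + I))
v = -189 (v = 7 - (4 + 10)² = 7 - 1*14² = 7 - 1*196 = 7 - 196 = -189)
(b(1/(-24 + 25)) + v) + k(-7, -57) = (1/(-24 + 25) - 189) + 6*(16 - 57)/(13 - 7) = (1/1 - 189) + 6*(-41)/6 = (1 - 189) + 6*(⅙)*(-41) = -188 - 41 = -229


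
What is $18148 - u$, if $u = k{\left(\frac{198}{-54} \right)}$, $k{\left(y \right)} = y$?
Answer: $\frac{54455}{3} \approx 18152.0$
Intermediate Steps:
$u = - \frac{11}{3}$ ($u = \frac{198}{-54} = 198 \left(- \frac{1}{54}\right) = - \frac{11}{3} \approx -3.6667$)
$18148 - u = 18148 - - \frac{11}{3} = 18148 + \frac{11}{3} = \frac{54455}{3}$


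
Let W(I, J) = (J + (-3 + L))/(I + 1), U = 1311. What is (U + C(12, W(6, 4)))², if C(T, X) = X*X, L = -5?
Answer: 4128705025/2401 ≈ 1.7196e+6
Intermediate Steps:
W(I, J) = (-8 + J)/(1 + I) (W(I, J) = (J + (-3 - 5))/(I + 1) = (J - 8)/(1 + I) = (-8 + J)/(1 + I))
C(T, X) = X²
(U + C(12, W(6, 4)))² = (1311 + ((-8 + 4)/(1 + 6))²)² = (1311 + (-4/7)²)² = (1311 + 16/49)² = (64255/49)² = 4128705025/2401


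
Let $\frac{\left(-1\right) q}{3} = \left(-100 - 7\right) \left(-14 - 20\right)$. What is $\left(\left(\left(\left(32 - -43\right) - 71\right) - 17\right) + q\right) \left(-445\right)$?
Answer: $4862515$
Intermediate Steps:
$q = -10914$ ($q = - 3 \left(-100 - 7\right) \left(-14 - 20\right) = - 3 \left(\left(-107\right) \left(-34\right)\right) = \left(-3\right) 3638 = -10914$)
$\left(\left(\left(\left(32 - -43\right) - 71\right) - 17\right) + q\right) \left(-445\right) = \left(\left(\left(\left(32 - -43\right) - 71\right) - 17\right) - 10914\right) \left(-445\right) = \left(\left(\left(\left(32 + 43\right) - 71\right) - 17\right) - 10914\right) \left(-445\right) = \left(\left(\left(75 - 71\right) - 17\right) - 10914\right) \left(-445\right) = \left(\left(4 - 17\right) - 10914\right) \left(-445\right) = \left(-13 - 10914\right) \left(-445\right) = \left(-10927\right) \left(-445\right) = 4862515$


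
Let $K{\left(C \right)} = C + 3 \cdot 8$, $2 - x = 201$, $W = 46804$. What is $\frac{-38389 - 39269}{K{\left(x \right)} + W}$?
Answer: $- \frac{25886}{15543} \approx -1.6654$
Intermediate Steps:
$x = -199$ ($x = 2 - 201 = -199$)
$K{\left(C \right)} = 24 + C$ ($K{\left(C \right)} = C + 24 = 24 + C$)
$\frac{-38389 - 39269}{K{\left(x \right)} + W} = \frac{-38389 - 39269}{\left(24 - 199\right) + 46804} = - \frac{77658}{-175 + 46804} = - \frac{77658}{46629} = \left(-77658\right) \frac{1}{46629} = - \frac{25886}{15543}$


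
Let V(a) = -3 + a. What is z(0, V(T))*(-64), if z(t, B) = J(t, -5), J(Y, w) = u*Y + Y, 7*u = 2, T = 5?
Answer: 0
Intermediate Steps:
u = 2/7 (u = (⅐)*2 = 2/7 ≈ 0.28571)
J(Y, w) = 9*Y/7 (J(Y, w) = 2*Y/7 + Y = 9*Y/7)
z(t, B) = 9*t/7
z(0, V(T))*(-64) = ((9/7)*0)*(-64) = 0*(-64) = 0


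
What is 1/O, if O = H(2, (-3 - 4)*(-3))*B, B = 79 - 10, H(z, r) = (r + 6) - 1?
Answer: 1/1794 ≈ 0.00055741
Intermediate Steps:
H(z, r) = 5 + r (H(z, r) = (6 + r) - 1 = 5 + r)
B = 69
O = 1794 (O = (5 + (-3 - 4)*(-3))*69 = (5 - 7*(-3))*69 = (5 + 21)*69 = 26*69 = 1794)
1/O = 1/1794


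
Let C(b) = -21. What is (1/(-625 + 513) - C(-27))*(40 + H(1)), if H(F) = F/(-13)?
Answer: 1220169/1456 ≈ 838.03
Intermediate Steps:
H(F) = -F/13 (H(F) = F*(-1/13) = -F/13)
(1/(-625 + 513) - C(-27))*(40 + H(1)) = (1/(-625 + 513) - 1*(-21))*(40 - 1/13*1) = (1/(-112) + 21)*(40 - 1/13) = (-1/112 + 21)*(519/13) = (2351/112)*(519/13) = 1220169/1456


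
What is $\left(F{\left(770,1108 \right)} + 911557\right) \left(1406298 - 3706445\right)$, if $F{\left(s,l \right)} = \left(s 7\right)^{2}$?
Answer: $-68920815757579$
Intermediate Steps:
$F{\left(s,l \right)} = 49 s^{2}$ ($F{\left(s,l \right)} = \left(7 s\right)^{2} = 49 s^{2}$)
$\left(F{\left(770,1108 \right)} + 911557\right) \left(1406298 - 3706445\right) = \left(49 \cdot 770^{2} + 911557\right) \left(1406298 - 3706445\right) = \left(49 \cdot 592900 + 911557\right) \left(-2300147\right) = \left(29052100 + 911557\right) \left(-2300147\right) = 29963657 \left(-2300147\right) = -68920815757579$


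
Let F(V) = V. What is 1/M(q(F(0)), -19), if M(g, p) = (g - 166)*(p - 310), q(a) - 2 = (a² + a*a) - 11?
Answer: 1/57575 ≈ 1.7369e-5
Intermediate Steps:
q(a) = -9 + 2*a² (q(a) = 2 + ((a² + a*a) - 11) = 2 + ((a² + a²) - 11) = 2 + (2*a² - 11) = 2 + (-11 + 2*a²) = -9 + 2*a²)
M(g, p) = (-310 + p)*(-166 + g) (M(g, p) = (-166 + g)*(-310 + p) = (-310 + p)*(-166 + g))
1/M(q(F(0)), -19) = 1/(51460 - 310*(-9 + 2*0²) - 166*(-19) + (-9 + 2*0²)*(-19)) = 1/(51460 - 310*(-9 + 2*0) + 3154 + (-9 + 2*0)*(-19)) = 1/(51460 - 310*(-9 + 0) + 3154 + (-9 + 0)*(-19)) = 1/(51460 - 310*(-9) + 3154 - 9*(-19)) = 1/(51460 + 2790 + 3154 + 171) = 1/57575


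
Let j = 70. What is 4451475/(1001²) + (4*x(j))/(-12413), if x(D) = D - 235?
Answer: 7988211405/1776834059 ≈ 4.4958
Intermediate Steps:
x(D) = -235 + D
4451475/(1001²) + (4*x(j))/(-12413) = 4451475/(1001²) + (4*(-235 + 70))/(-12413) = 4451475/1002001 + (4*(-165))*(-1/12413) = 4451475*(1/1002001) - 660*(-1/12413) = 635925/143143 + 660/12413 = 7988211405/1776834059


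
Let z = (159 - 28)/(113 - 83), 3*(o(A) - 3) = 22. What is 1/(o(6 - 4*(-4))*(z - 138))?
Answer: -90/124279 ≈ -0.00072418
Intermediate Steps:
o(A) = 31/3 (o(A) = 3 + (⅓)*22 = 3 + 22/3 = 31/3)
z = 131/30 ≈ 4.3667
1/(o(6 - 4*(-4))*(z - 138)) = 1/(31*(131/30 - 138)/3) = 1/((31/3)*(-4009/30)) = 1/(-124279/90) = -90/124279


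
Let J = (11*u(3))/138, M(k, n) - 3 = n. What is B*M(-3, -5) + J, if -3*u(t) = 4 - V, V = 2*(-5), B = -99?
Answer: 40909/207 ≈ 197.63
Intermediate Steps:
V = -10
M(k, n) = 3 + n
u(t) = -14/3 (u(t) = -(4 - 1*(-10))/3 = -(4 + 10)/3 = -⅓*14 = -14/3)
J = -77/207 (J = (11*(-14/3))/138 = -154/3*1/138 = -77/207 ≈ -0.37198)
B*M(-3, -5) + J = -99*(3 - 5) - 77/207 = -99*(-2) - 77/207 = 198 - 77/207 = 40909/207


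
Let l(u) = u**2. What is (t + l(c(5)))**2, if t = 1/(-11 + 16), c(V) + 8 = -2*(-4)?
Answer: 1/25 ≈ 0.040000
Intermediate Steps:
c(V) = 0 (c(V) = -8 - 2*(-4) = -8 + 8 = 0)
t = 1/5 ≈ 0.20000
(t + l(c(5)))**2 = (1/5 + 0**2)**2 = (1/5 + 0)**2 = (1/5)**2 = 1/25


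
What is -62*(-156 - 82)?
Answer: 14756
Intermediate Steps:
-62*(-156 - 82) = -62*(-238) = 14756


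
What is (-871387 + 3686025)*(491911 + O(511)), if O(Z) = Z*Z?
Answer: 2119512482416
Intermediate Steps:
O(Z) = Z**2
(-871387 + 3686025)*(491911 + O(511)) = (-871387 + 3686025)*(491911 + 511**2) = 2814638*(491911 + 261121) = 2814638*753032 = 2119512482416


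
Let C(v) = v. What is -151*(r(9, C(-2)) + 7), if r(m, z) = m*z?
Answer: 1661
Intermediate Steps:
-151*(r(9, C(-2)) + 7) = -151*(9*(-2) + 7) = -151*(-18 + 7) = -151*(-11) = 1661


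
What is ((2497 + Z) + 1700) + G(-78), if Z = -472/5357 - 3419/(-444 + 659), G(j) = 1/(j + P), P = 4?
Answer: 356345749973/85229870 ≈ 4181.0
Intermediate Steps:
G(j) = 1/(4 + j) (G(j) = 1/(j + 4) = 1/(4 + j))
Z = -18417063/1151755 (Z = -472*1/5357 - 3419/215 = -472/5357 - 3419*1/215 = -472/5357 - 3419/215 = -18417063/1151755 ≈ -15.990)
((2497 + Z) + 1700) + G(-78) = ((2497 - 18417063/1151755) + 1700) + 1/(4 - 78) = (2857515172/1151755 + 1700) + 1/(-74) = 4815498672/1151755 - 1/74 = 356345749973/85229870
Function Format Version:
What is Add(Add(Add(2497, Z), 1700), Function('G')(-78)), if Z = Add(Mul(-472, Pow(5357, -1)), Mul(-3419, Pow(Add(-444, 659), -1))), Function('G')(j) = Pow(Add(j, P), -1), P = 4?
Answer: Rational(356345749973, 85229870) ≈ 4181.0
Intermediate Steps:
Function('G')(j) = Pow(Add(4, j), -1) (Function('G')(j) = Pow(Add(j, 4), -1) = Pow(Add(4, j), -1))
Z = Rational(-18417063, 1151755) (Z = Add(Mul(-472, Rational(1, 5357)), Mul(-3419, Pow(215, -1))) = Add(Rational(-472, 5357), Mul(-3419, Rational(1, 215))) = Add(Rational(-472, 5357), Rational(-3419, 215)) = Rational(-18417063, 1151755) ≈ -15.990)
Add(Add(Add(2497, Z), 1700), Function('G')(-78)) = Add(Add(Add(2497, Rational(-18417063, 1151755)), 1700), Pow(Add(4, -78), -1)) = Add(Add(Rational(2857515172, 1151755), 1700), Pow(-74, -1)) = Add(Rational(4815498672, 1151755), Rational(-1, 74)) = Rational(356345749973, 85229870)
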